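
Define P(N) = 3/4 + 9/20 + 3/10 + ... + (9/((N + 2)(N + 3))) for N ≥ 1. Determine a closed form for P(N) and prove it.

P(N) = 3N/(N + 3)

We claim P(N) = 3N/(N + 3) for all N ≥ 1.
When N = 1: P(1) = 3/4, and the closed form gives 3/4. They agree.
Inductive step: assume the claim holds for N = p, so P(p) = 3p/(p + 3).
Then P(p+1) = P(p) + (9/((p + 3)(p + 4))) = (3p/(p + 3)) + (9/((p + 3)(p + 4))).
Simplifying, P(p+1) = 3(p + 1)/(p + 4) = 3(p+1)/((p+1) + 3),
which is the closed form with N = p+1.
By induction, the statement is established for all N ≥ 1.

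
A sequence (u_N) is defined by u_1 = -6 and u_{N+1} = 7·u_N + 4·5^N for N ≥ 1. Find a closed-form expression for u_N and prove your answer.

Computing the first terms: u_1 = -6, u_2 = -22, u_3 = -54. This suggests u_N = -2·5^N + 4·7^(N - 1).
Base case (N = 1): the formula gives -6 = -6 = u_1.
Suppose the result is true for N = i, so u_i = -2·5^i + 4·7^(i - 1).
Then u_{i+1} = 7·u_i + 4·5^i = 7·(-2·5^i + 4·7^(i - 1)) + 4·5^i = -2·5^(i + 1) + 4·7^i = -2·5^(i+1) + 4·7^((i+1) - 1),
which is the claimed formula at N = i+1.
By induction, the statement is established for all N ≥ 1.

u_N = -2·5^N + 4·7^(N - 1)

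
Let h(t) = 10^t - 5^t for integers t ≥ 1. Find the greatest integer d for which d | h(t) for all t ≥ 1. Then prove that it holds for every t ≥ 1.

d = 5

Computing the first values: h(1) = 5 and h(2) = 75; gcd(5, 75) = 5, so d ≤ 5.
We prove 5 | 10^t - 5^t for all t ≥ 1 by induction on t.
Base case (t = 1): h(1) = 5 = 5·(1), so 5 | h(1).
For the inductive step, assume it holds for an arbitrary j ≥ 1, i.e. 5 | h(j). Then
10^{j+1} − 5^{j+1} = 10·10^j − 5·5^j = 10·(10^j − 5^j) + (5)·5^j. The first term is divisible by 5 by the inductive hypothesis, and the second term (5)·5^j is divisible by 5 since 5 | 5. Hence 5 | h(j+1).
Hence, by induction on t, the claim holds for every t ≥ 1.
Therefore the largest such d is 5.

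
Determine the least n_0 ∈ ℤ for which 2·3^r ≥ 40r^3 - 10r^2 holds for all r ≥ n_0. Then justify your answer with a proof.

At r = 8: 13122 < 19840, so the inequality fails and n_0 ≥ 9. We prove 2·3^r ≥ 40r^3 - 10r^2 for all r ≥ 9.
For the base case r = 9: 2·3^r = 39366 and 40r^3 - 10r^2 = 28350, so 39366 ≥ 28350.
Inductive step: suppose the statement holds for some j ≥ 9, so 2·3^j ≥ 40j^3 - 10j^2.
Then 2·3^(j + 1) = 3·(2·3^j) ≥ 3·(40j^3 - 10j^2).
Also, for j ≥ 9 we have 3·(40j^3 - 10j^2) ≥ 40(j+1)^3 - 10(j+1)^2, since 3·(40j^3 - 10j^2) − (40(j+1)^3 - 10(j+1)^2) = 80j^3 - 140j^2 - 100j - 30, which is nonnegative for all j ≥ 9.
Combining, 2·3^(j + 1) ≥ 40(j+1)^3 - 10(j+1)^2.
This completes the induction.
Hence the smallest such n_0 is 9.

n_0 = 9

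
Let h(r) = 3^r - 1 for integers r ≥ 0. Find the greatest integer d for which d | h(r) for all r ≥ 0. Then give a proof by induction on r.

Computing the first values: h(0) = 0 and h(1) = 2; gcd(0, 2) = 2, so d ≤ 2.
We prove 2 | 3^r - 1 for all r ≥ 0 by induction on r.
Base step (r = 0): h(0) = 0 = 2·(0), so 2 | h(0).
Suppose the result is true for r = i, i.e. 2 | h(i). Then
h(i+1) = 3^(i+1) - 1 = 3·(3^i - 1) + 2 = 3·h(i) + 2. The first term is divisible by 2 by the inductive hypothesis, and 2 is divisible by 2. Hence 2 | h(i+1).
By induction, the statement is established for all r ≥ 0.
Therefore the largest such d is 2.

d = 2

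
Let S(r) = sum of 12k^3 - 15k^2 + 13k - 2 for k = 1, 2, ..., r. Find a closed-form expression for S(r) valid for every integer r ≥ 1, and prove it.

We claim S(r) = r(3r^3 + r^2 + 2r + 2) for all r ≥ 1.
When r = 1: S(1) = 8, and the closed form gives 8. They agree.
Suppose the result is true for r = k, so S(k) = k(3k^3 + k^2 + 2k + 2).
Then S(k+1) = S(k) + (12k^3 + 21k^2 + 19k + 8) = (k(3k^3 + k^2 + 2k + 2)) + (12k^3 + 21k^2 + 19k + 8).
Simplifying, S(k+1) = (k + 1)(3k^3 + 10k^2 + 13k + 8) = (k+1)(3(k+1)^3 + (k+1)^2 + 2(k+1) + 2),
which is the closed form with r = k+1.
Hence, by induction on r, the claim holds for every r ≥ 1.

S(r) = r(3r^3 + r^2 + 2r + 2)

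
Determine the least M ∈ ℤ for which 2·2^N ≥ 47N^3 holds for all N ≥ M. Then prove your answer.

M = 17

At N = 16: 131072 < 192512, so the inequality fails and M ≥ 17. We prove 2·2^N ≥ 47N^3 for all N ≥ 17.
Base case (N = 17): 2·2^N = 262144 and 47N^3 = 230911, so 262144 ≥ 230911.
For the inductive step, assume it holds for an arbitrary i ≥ 17, so 2·2^i ≥ 47i^3.
Then 2·2^(i + 1) = 2·(2·2^i) ≥ 2·(47i^3).
Also, for i ≥ 17 we have 2·(47i^3) ≥ 47(i+1)^3, since 2 ≥ (1 + 1/i)^3 for all i ≥ 17.
Combining, 2·2^(i + 1) ≥ 47(i+1)^3.
This completes the induction.
Hence the smallest such M is 17.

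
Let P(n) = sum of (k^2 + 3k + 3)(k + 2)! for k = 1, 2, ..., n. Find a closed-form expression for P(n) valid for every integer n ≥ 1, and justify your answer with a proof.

P(n) = (n + 1)(n + 3)! - 6

We claim P(n) = (n + 1)(n + 3)! - 6 for all n ≥ 1.
Base case (n = 1): P(1) = 42, and the closed form gives 42. They agree.
Suppose the result is true for n = k, so P(k) = (k + 1)(k + 3)! - 6.
Then P(k+1) = P(k) + ((k^2 + 5k + 7)(k + 3)!) = ((k + 1)(k + 3)! - 6) + ((k^2 + 5k + 7)(k + 3)!).
Simplifying, P(k+1) = ((k+1) + 1)((k+1) + 3)! - 6,
which is the closed form with n = k+1.
Hence, by induction on n, the claim holds for every n ≥ 1.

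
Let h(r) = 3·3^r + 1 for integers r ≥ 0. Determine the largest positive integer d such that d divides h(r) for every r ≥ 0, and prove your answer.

Computing the first values: h(0) = 4 and h(1) = 10; gcd(4, 10) = 2, so d ≤ 2.
We prove 2 | 3·3^r + 1 for all r ≥ 0 by induction on r.
Base case (r = 0): h(0) = 4 = 2·(2), so 2 | h(0).
Suppose the result is true for r = p, i.e. 2 | h(p). Then
h(p+1) = 3·3^(p+1) + 1 = 3·(3·3^p + 1) - 2 = 3·h(p) - 2. The first term is divisible by 2 by the inductive hypothesis, and -2 is divisible by 2. Hence 2 | h(p+1).
By induction, the statement is established for all r ≥ 0.
Therefore the largest such d is 2.

d = 2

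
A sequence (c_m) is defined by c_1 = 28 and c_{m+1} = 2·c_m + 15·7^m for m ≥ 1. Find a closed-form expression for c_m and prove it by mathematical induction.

c_m = 7·2^(m - 1) + 3·7^m

Computing the first terms: c_1 = 28, c_2 = 161, c_3 = 1057. This suggests c_m = 7·2^(m - 1) + 3·7^m.
When m = 1: the formula gives 28 = 28 = c_1.
Inductive step: suppose the statement holds for some i ≥ 1, so c_i = 7·2^(i - 1) + 3·7^i.
Then c_{i+1} = 2·c_i + 15·7^i = 2·(7·2^(i - 1) + 3·7^i) + 15·7^i = 7·2^i + 3·7^(i + 1) = 7·2^((i+1) - 1) + 3·7^(i+1),
which is the claimed formula at m = i+1.
This completes the induction.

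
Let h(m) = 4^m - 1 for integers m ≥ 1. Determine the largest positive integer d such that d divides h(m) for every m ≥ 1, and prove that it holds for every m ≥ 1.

Computing the first values: h(1) = 3 and h(2) = 15; gcd(3, 15) = 3, so d ≤ 3.
We prove 3 | 4^m - 1 for all m ≥ 1 by induction on m.
For the base case m = 1: h(1) = 3 = 3·(1), so 3 | h(1).
For the inductive step, assume it holds for an arbitrary r ≥ 1, i.e. 3 | h(r). Then
4^{r+1} − 1^{r+1} = 4·4^r − 1·1^r = 4·(4^r − 1^r) + (3)·1^r. The first term is divisible by 3 by the inductive hypothesis, and the second term (3)·1^r is divisible by 3 since 3 | 3. Hence 3 | h(r+1).
Hence, by induction on m, the claim holds for every m ≥ 1.
Therefore the largest such d is 3.

d = 3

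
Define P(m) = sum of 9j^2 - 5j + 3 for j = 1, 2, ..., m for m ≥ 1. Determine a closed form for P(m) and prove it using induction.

We claim P(m) = m(3m^2 + 2m + 2) for all m ≥ 1.
Base step (m = 1): P(1) = 7, and the closed form gives 7. They agree.
For the inductive step, assume it holds for an arbitrary j ≥ 1, so P(j) = j(3j^2 + 2j + 2).
Then P(j+1) = P(j) + (9j^2 + 13j + 7) = (j(3j^2 + 2j + 2)) + (9j^2 + 13j + 7).
Simplifying, P(j+1) = (j + 1)(3j^2 + 8j + 7) = (j+1)(3(j+1)^2 + 2(j+1) + 2),
which is the closed form with m = j+1.
This completes the induction.

P(m) = m(3m^2 + 2m + 2)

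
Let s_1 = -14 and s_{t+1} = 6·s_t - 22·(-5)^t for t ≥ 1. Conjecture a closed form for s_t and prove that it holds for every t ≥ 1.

s_t = 2(-5)^t - 4·6^(t - 1)

Computing the first terms: s_1 = -14, s_2 = 26, s_3 = -394. This suggests s_t = 2(-5)^t - 4·6^(t - 1).
Base step (t = 1): the formula gives -14 = -14 = s_1.
Inductive step: suppose the statement holds for some r ≥ 1, so s_r = 2(-5)^r - 4·6^(r - 1).
Then s_{r+1} = 6·s_r - 22·(-5)^r = 6·(2(-5)^r - 4·6^(r - 1)) - 22·(-5)^r = 2(-5)^(r + 1) - 4·6^r = 2(-5)^(r+1) - 4·6^((r+1) - 1),
which is the claimed formula at t = r+1.
By the principle of mathematical induction, the result holds for all t ≥ 1.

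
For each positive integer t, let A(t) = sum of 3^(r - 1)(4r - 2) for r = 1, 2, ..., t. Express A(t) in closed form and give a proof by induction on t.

We claim A(t) = 2·3^t(t - 1) + 2 for all t ≥ 1.
Base step (t = 1): A(1) = 2, and the closed form gives 2. They agree.
For the inductive step, assume it holds for an arbitrary r ≥ 1, so A(r) = 2·3^r(r - 1) + 2.
Then A(r+1) = A(r) + (3^r(4r + 2)) = (2·3^r(r - 1) + 2) + (3^r(4r + 2)).
Simplifying, A(r+1) = 6·3^r·r + 2 = 2·3^(r+1)((r+1) - 1) + 2,
which is the closed form with t = r+1.
This completes the induction.

A(t) = 2·3^t(t - 1) + 2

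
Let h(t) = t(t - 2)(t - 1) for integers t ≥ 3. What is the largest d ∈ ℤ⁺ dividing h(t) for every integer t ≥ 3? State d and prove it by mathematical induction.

Computing the first values: h(3) = 6 and h(4) = 24; gcd(6, 24) = 6, so d ≤ 6.
We prove 6 | t(t - 2)(t - 1) for all t ≥ 3 by induction on t.
When t = 3: h(3) = 6 = 6·(1), so 6 | h(3).
Inductive step: suppose the statement holds for some i ≥ 3, i.e. 6 | h(i). Then
h(i+1) − h(i) = (i-1)·i·(i+1) − (i-2)·(i-1)·i = (i-1)·i·[(i+1) − (i-2)] = 3·(i-1)·i. The product of 2 consecutive integers is divisible by (2)! = 2, so h(i+1) − h(i) is divisible by 3·2 = 6. By the inductive hypothesis 6 | h(i), hence 6 | h(i+1).
This completes the induction.
Therefore the largest such d is 6.

d = 6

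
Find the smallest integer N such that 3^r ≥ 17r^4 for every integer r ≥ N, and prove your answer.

N = 12

At r = 11: 177147 < 248897, so the inequality fails and N ≥ 12. We prove 3^r ≥ 17r^4 for all r ≥ 12.
For the base case r = 12: 3^r = 531441 and 17r^4 = 352512, so 531441 ≥ 352512.
Inductive step: suppose the statement holds for some p ≥ 12, so 3^p ≥ 17p^4.
Then 3^(p + 1) = 3·(3^p) ≥ 3·(17p^4).
Also, for p ≥ 12 we have 3·(17p^4) ≥ 17(p+1)^4, since 3 ≥ (1 + 1/p)^4 for all p ≥ 12.
Combining, 3^(p + 1) ≥ 17(p+1)^4.
By induction, the statement is established for all r ≥ 12.
Hence the smallest such N is 12.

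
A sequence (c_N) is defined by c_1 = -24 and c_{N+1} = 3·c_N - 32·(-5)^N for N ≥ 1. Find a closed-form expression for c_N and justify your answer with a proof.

c_N = 4(-5)^N - 4·3^(N - 1)

Computing the first terms: c_1 = -24, c_2 = 88, c_3 = -536. This suggests c_N = 4(-5)^N - 4·3^(N - 1).
For the base case N = 1: the formula gives -24 = -24 = c_1.
Inductive step: suppose the statement holds for some i ≥ 1, so c_i = 4(-5)^i - 4·3^(i - 1).
Then c_{i+1} = 3·c_i - 32·(-5)^i = 3·(4(-5)^i - 4·3^(i - 1)) - 32·(-5)^i = 4(-5)^(i + 1) - 4·3^i = 4(-5)^(i+1) - 4·3^((i+1) - 1),
which is the claimed formula at N = i+1.
Hence, by induction on N, the claim holds for every N ≥ 1.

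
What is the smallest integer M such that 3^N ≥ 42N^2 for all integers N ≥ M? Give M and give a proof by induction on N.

At N = 6: 729 < 1512, so the inequality fails and M ≥ 7. We prove 3^N ≥ 42N^2 for all N ≥ 7.
Base case (N = 7): 3^N = 2187 and 42N^2 = 2058, so 2187 ≥ 2058.
For the inductive step, assume it holds for an arbitrary i ≥ 7, so 3^i ≥ 42i^2.
Then 3^(i + 1) = 3·(3^i) ≥ 3·(42i^2).
Also, for i ≥ 7 we have 3·(42i^2) ≥ 42(i+1)^2, since 3 ≥ (1 + 1/i)^2 for all i ≥ 7.
Combining, 3^(i + 1) ≥ 42(i+1)^2.
This completes the induction.
Hence the smallest such M is 7.

M = 7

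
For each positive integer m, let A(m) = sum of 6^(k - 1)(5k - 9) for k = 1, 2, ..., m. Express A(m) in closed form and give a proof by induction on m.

We claim A(m) = 6^m(m - 2) + 2 for all m ≥ 1.
For the base case m = 1: A(1) = -4, and the closed form gives -4. They agree.
Suppose the result is true for m = k, so A(k) = 6^k(k - 2) + 2.
Then A(k+1) = A(k) + (6^k(5k - 4)) = (6^k(k - 2) + 2) + (6^k(5k - 4)).
Simplifying, A(k+1) = 6·6^k·k - 6·6^k + 2 = 6^(k+1)((k+1) - 2) + 2,
which is the closed form with m = k+1.
By induction, the statement is established for all m ≥ 1.

A(m) = 6^m(m - 2) + 2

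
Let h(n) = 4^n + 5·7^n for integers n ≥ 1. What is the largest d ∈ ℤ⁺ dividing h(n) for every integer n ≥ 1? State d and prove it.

Computing the first values: h(1) = 39 and h(2) = 261; gcd(39, 261) = 3, so d ≤ 3.
We prove 3 | 4^n + 5·7^n for all n ≥ 1 by induction on n.
For the base case n = 1: h(1) = 39 = 3·(13), so 3 | h(1).
Inductive step: assume the claim holds for n = r, i.e. 3 | h(r). Then
h(r+1) − 7·h(r) = (4^(r+1) + 5·7^(r+1)) − 7·(4^r + 5·7^r) = (1)·4^r·(4 − 7) = (-3)·4^r. Since 3 | h(r) by the inductive hypothesis, 3 | 7·h(r); and 3 | -3 since -3 = 3·-1. Therefore 3 | h(r+1).
By the principle of mathematical induction, the result holds for all n ≥ 1.
Therefore the largest such d is 3.

d = 3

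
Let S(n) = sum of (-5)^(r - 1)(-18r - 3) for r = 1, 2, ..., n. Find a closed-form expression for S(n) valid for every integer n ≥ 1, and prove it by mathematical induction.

We claim S(n) = (-5)^n(3n + 1) - 1 for all n ≥ 1.
When n = 1: S(1) = -21, and the closed form gives -21. They agree.
For the inductive step, assume it holds for an arbitrary r ≥ 1, so S(r) = (-5)^r(3r + 1) - 1.
Then S(r+1) = S(r) + ((-5)^r(-18r - 21)) = ((-5)^r(3r + 1) - 1) + ((-5)^r(-18r - 21)).
Simplifying, S(r+1) = -15(-5)^r·r - 20(-5)^r - 1 = (-5)^(r+1)(3(r+1) + 1) - 1,
which is the closed form with n = r+1.
Hence, by induction on n, the claim holds for every n ≥ 1.

S(n) = (-5)^n(3n + 1) - 1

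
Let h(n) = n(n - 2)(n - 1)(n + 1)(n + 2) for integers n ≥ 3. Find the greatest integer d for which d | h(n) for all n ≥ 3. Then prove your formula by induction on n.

Computing the first values: h(3) = 120 and h(4) = 720; gcd(120, 720) = 120, so d ≤ 120.
We prove 120 | n(n - 2)(n - 1)(n + 1)(n + 2) for all n ≥ 3 by induction on n.
Base step (n = 3): h(3) = 120 = 120·(1), so 120 | h(3).
Inductive step: suppose the statement holds for some k ≥ 3, i.e. 120 | h(k). Then
h(k+1) − h(k) = (k-1)·k·(k+1)·(k+2)·(k+3) − (k-2)·(k-1)·k·(k+1)·(k+2) = (k-1)·k·(k+1)·(k+2)·[(k+3) − (k-2)] = 5·(k-1)·k·(k+1)·(k+2). The product of 4 consecutive integers is divisible by (4)! = 24, so h(k+1) − h(k) is divisible by 5·24 = 120. By the inductive hypothesis 120 | h(k), hence 120 | h(k+1).
Hence, by induction on n, the claim holds for every n ≥ 3.
Therefore the largest such d is 120.

d = 120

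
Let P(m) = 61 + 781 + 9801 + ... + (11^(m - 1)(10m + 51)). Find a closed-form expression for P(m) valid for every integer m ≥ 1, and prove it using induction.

We claim P(m) = 11^m(m + 5) - 5 for all m ≥ 1.
Base case (m = 1): P(1) = 61, and the closed form gives 61. They agree.
Inductive step: assume the claim holds for m = j, so P(j) = 11^j(j + 5) - 5.
Then P(j+1) = P(j) + (11^j(10j + 61)) = (11^j(j + 5) - 5) + (11^j(10j + 61)).
Simplifying, P(j+1) = 11·11^j·j + 66·11^j - 5 = 11^(j+1)((j+1) + 5) - 5,
which is the closed form with m = j+1.
This completes the induction.

P(m) = 11^m(m + 5) - 5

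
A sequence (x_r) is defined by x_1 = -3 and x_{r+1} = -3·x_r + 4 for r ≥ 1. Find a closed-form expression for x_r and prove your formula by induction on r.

x_r = -4(-3)^(r - 1) + 1

Computing the first terms: x_1 = -3, x_2 = 13, x_3 = -35. This suggests x_r = -4(-3)^(r - 1) + 1.
Base step (r = 1): the formula gives -3 = -3 = x_1.
For the inductive step, assume it holds for an arbitrary p ≥ 1, so x_p = -4(-3)^(p - 1) + 1.
Then x_{p+1} = -3·x_p + 4 = -3·(-4(-3)^(p - 1) + 1) + 4 = -4(-3)^p + 1 = -4(-3)^((p+1) - 1) + 1,
which is the claimed formula at r = p+1.
Hence, by induction on r, the claim holds for every r ≥ 1.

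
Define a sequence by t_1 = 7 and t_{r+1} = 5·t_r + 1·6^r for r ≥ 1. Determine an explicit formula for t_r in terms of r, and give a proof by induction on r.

Computing the first terms: t_1 = 7, t_2 = 41, t_3 = 241. This suggests t_r = 5^(r - 1) + 6^r.
When r = 1: the formula gives 7 = 7 = t_1.
Inductive step: assume the claim holds for r = k, so t_k = 5^(k - 1) + 6^k.
Then t_{k+1} = 5·t_k + 1·6^k = 5·(5^(k - 1) + 6^k) + 1·6^k = 5^k + 6^(k + 1) = 5^((k+1) - 1) + 6^(k+1),
which is the claimed formula at r = k+1.
This completes the induction.

t_r = 5^(r - 1) + 6^r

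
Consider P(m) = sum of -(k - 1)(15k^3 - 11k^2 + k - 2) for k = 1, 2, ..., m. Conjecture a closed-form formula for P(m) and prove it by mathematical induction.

We claim P(m) = -m(m - 1)(3m^3 + 4m^2 - 2) for all m ≥ 1.
Base step (m = 1): P(1) = 0, and the closed form gives 0. They agree.
For the inductive step, assume it holds for an arbitrary k ≥ 1, so P(k) = k(-3k^4 - k^3 + 4k^2 + 2k - 2).
Then P(k+1) = P(k) + (k(-15k^3 - 34k^2 - 24k - 3)) = (k(-3k^4 - k^3 + 4k^2 + 2k - 2)) + (k(-15k^3 - 34k^2 - 24k - 3)).
Simplifying, P(k+1) = -k(k + 1)(3k^3 + 13k^2 + 17k + 5) = -(k+1)((k+1) - 1)(3(k+1)^3 + 4(k+1)^2 - 2),
which is the closed form with m = k+1.
By the principle of mathematical induction, the result holds for all m ≥ 1.

P(m) = -m(m - 1)(3m^3 + 4m^2 - 2)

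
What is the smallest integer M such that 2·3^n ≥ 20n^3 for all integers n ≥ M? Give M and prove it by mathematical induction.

At n = 7: 4374 < 6860, so the inequality fails and M ≥ 8. We prove 2·3^n ≥ 20n^3 for all n ≥ 8.
For the base case n = 8: 2·3^n = 13122 and 20n^3 = 10240, so 13122 ≥ 10240.
Inductive step: suppose the statement holds for some k ≥ 8, so 2·3^k ≥ 20k^3.
Then 2·3^(k + 1) = 3·(2·3^k) ≥ 3·(20k^3).
Also, for k ≥ 8 we have 3·(20k^3) ≥ 20(k+1)^3, since 3 ≥ (1 + 1/k)^3 for all k ≥ 8.
Combining, 2·3^(k + 1) ≥ 20(k+1)^3.
By the principle of mathematical induction, the result holds for all n ≥ 8.
Hence the smallest such M is 8.

M = 8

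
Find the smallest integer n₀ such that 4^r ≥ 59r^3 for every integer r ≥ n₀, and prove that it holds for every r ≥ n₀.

At r = 7: 16384 < 20237, so the inequality fails and n₀ ≥ 8. We prove 4^r ≥ 59r^3 for all r ≥ 8.
When r = 8: 4^r = 65536 and 59r^3 = 30208, so 65536 ≥ 30208.
For the inductive step, assume it holds for an arbitrary j ≥ 8, so 4^j ≥ 59j^3.
Then 4^(j + 1) = 4·(4^j) ≥ 4·(59j^3).
Also, for j ≥ 8 we have 4·(59j^3) ≥ 59(j+1)^3, since 4 ≥ (1 + 1/j)^3 for all j ≥ 8.
Combining, 4^(j + 1) ≥ 59(j+1)^3.
Hence, by induction on r, the claim holds for every r ≥ 8.
Hence the smallest such n₀ is 8.

n₀ = 8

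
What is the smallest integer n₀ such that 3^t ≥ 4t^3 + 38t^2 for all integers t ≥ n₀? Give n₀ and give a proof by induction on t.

n₀ = 8

At t = 7: 2187 < 3234, so the inequality fails and n₀ ≥ 8. We prove 3^t ≥ 4t^3 + 38t^2 for all t ≥ 8.
Base case (t = 8): 3^t = 6561 and 4t^3 + 38t^2 = 4480, so 6561 ≥ 4480.
Suppose the result is true for t = k, so 3^k ≥ 4k^3 + 38k^2.
Then 3^(k + 1) = 3·(3^k) ≥ 3·(4k^3 + 38k^2).
Also, for k ≥ 8 we have 3·(4k^3 + 38k^2) ≥ 4(k+1)^3 + 38(k+1)^2, since 3·(4k^3 + 38k^2) − (4(k+1)^3 + 38(k+1)^2) = 8k^3 + 64k^2 - 88k - 42, which is nonnegative for all k ≥ 8.
Combining, 3^(k + 1) ≥ 4(k+1)^3 + 38(k+1)^2.
By induction, the statement is established for all t ≥ 8.
Hence the smallest such n₀ is 8.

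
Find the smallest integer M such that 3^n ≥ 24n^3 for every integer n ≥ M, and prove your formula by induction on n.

At n = 8: 6561 < 12288, so the inequality fails and M ≥ 9. We prove 3^n ≥ 24n^3 for all n ≥ 9.
When n = 9: 3^n = 19683 and 24n^3 = 17496, so 19683 ≥ 17496.
For the inductive step, assume it holds for an arbitrary p ≥ 9, so 3^p ≥ 24p^3.
Then 3^(p + 1) = 3·(3^p) ≥ 3·(24p^3).
Also, for p ≥ 9 we have 3·(24p^3) ≥ 24(p+1)^3, since 3 ≥ (1 + 1/p)^3 for all p ≥ 9.
Combining, 3^(p + 1) ≥ 24(p+1)^3.
This completes the induction.
Hence the smallest such M is 9.

M = 9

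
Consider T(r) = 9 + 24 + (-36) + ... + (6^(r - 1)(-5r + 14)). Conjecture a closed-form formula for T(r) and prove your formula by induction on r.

T(r) = 6^r(-r + 3) - 3

We claim T(r) = 6^r(-r + 3) - 3 for all r ≥ 1.
For the base case r = 1: T(1) = 9, and the closed form gives 9. They agree.
Inductive step: assume the claim holds for r = p, so T(p) = 6^p(-p + 3) - 3.
Then T(p+1) = T(p) + (6^p(-5p + 9)) = (6^p(-p + 3) - 3) + (6^p(-5p + 9)).
Simplifying, T(p+1) = -6·6^p·p + 12·6^p - 3 = 6^(p+1)(-(p+1) + 3) - 3,
which is the closed form with r = p+1.
By induction, the statement is established for all r ≥ 1.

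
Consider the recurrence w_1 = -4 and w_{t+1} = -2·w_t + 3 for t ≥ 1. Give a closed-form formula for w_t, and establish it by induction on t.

Computing the first terms: w_1 = -4, w_2 = 11, w_3 = -19. This suggests w_t = -5(-2)^(t - 1) + 1.
For the base case t = 1: the formula gives -4 = -4 = w_1.
Inductive step: assume the claim holds for t = m, so w_m = -5(-2)^(m - 1) + 1.
Then w_{m+1} = -2·w_m + 3 = -2·(-5(-2)^(m - 1) + 1) + 3 = -5(-2)^m + 1 = -5(-2)^((m+1) - 1) + 1,
which is the claimed formula at t = m+1.
By induction, the statement is established for all t ≥ 1.

w_t = -5(-2)^(t - 1) + 1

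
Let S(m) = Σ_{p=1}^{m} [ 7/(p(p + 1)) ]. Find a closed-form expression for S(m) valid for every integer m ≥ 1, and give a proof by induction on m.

S(m) = 7m/(m + 1)

We claim S(m) = 7m/(m + 1) for all m ≥ 1.
Base step (m = 1): S(1) = 7/2, and the closed form gives 7/2. They agree.
Suppose the result is true for m = p, so S(p) = 7p/(p + 1).
Then S(p+1) = S(p) + (7/((p + 1)(p + 2))) = (7p/(p + 1)) + (7/((p + 1)(p + 2))).
Simplifying, S(p+1) = 7(p + 1)/(p + 2) = 7(p+1)/((p+1) + 1),
which is the closed form with m = p+1.
This completes the induction.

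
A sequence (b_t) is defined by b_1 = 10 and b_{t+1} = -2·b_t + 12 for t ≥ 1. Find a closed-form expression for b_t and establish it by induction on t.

Computing the first terms: b_1 = 10, b_2 = -8, b_3 = 28. This suggests b_t = -3(-2)^t + 4.
For the base case t = 1: the formula gives 10 = 10 = b_1.
Suppose the result is true for t = j, so b_j = -3(-2)^j + 4.
Then b_{j+1} = -2·b_j + 12 = -2·(-3(-2)^j + 4) + 12 = -3(-2)^(j + 1) + 4,
which is the claimed formula at t = j+1.
This completes the induction.

b_t = -3(-2)^t + 4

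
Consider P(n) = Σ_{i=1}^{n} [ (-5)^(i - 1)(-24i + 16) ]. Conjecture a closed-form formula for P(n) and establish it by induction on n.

We claim P(n) = 2(-5)^n(2n - 1) + 2 for all n ≥ 1.
Base step (n = 1): P(1) = -8, and the closed form gives -8. They agree.
Inductive step: assume the claim holds for n = i, so P(i) = 2(-5)^i(2i - 1) + 2.
Then P(i+1) = P(i) + ((-5)^i(-24i - 8)) = (2(-5)^i(2i - 1) + 2) + ((-5)^i(-24i - 8)).
Simplifying, P(i+1) = -20(-5)^i·i - 10(-5)^i + 2 = 2(-5)^(i+1)(2(i+1) - 1) + 2,
which is the closed form with n = i+1.
Hence, by induction on n, the claim holds for every n ≥ 1.

P(n) = 2(-5)^n(2n - 1) + 2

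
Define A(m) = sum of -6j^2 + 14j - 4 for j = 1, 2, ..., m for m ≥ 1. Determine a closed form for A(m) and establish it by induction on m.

We claim A(m) = -2m(m^2 - 2m - 1) for all m ≥ 1.
When m = 1: A(1) = 4, and the closed form gives 4. They agree.
Inductive step: suppose the statement holds for some j ≥ 1, so A(j) = 2j(-j^2 + 2j + 1).
Then A(j+1) = A(j) + (-6j^2 + 2j + 4) = (2j(-j^2 + 2j + 1)) + (-6j^2 + 2j + 4).
Simplifying, A(j+1) = -2(j + 1)(j^2 - 2) = -2(j+1)((j+1)^2 - 2(j+1) - 1),
which is the closed form with m = j+1.
This completes the induction.

A(m) = -2m(m^2 - 2m - 1)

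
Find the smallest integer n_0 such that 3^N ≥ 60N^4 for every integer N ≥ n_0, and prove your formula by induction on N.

At N = 13: 1594323 < 1713660, so the inequality fails and n_0 ≥ 14. We prove 3^N ≥ 60N^4 for all N ≥ 14.
For the base case N = 14: 3^N = 4782969 and 60N^4 = 2304960, so 4782969 ≥ 2304960.
Suppose the result is true for N = k, so 3^k ≥ 60k^4.
Then 3^(k + 1) = 3·(3^k) ≥ 3·(60k^4).
Also, for k ≥ 14 we have 3·(60k^4) ≥ 60(k+1)^4, since 3 ≥ (1 + 1/k)^4 for all k ≥ 14.
Combining, 3^(k + 1) ≥ 60(k+1)^4.
This completes the induction.
Hence the smallest such n_0 is 14.

n_0 = 14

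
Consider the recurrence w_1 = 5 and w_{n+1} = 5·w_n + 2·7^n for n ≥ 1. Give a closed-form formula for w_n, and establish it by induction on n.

w_n = -2·5^(n - 1) + 7^n

Computing the first terms: w_1 = 5, w_2 = 39, w_3 = 293. This suggests w_n = -2·5^(n - 1) + 7^n.
When n = 1: the formula gives 5 = 5 = w_1.
For the inductive step, assume it holds for an arbitrary i ≥ 1, so w_i = -2·5^(i - 1) + 7^i.
Then w_{i+1} = 5·w_i + 2·7^i = 5·(-2·5^(i - 1) + 7^i) + 2·7^i = -2·5^i + 7^(i + 1) = -2·5^((i+1) - 1) + 7^(i+1),
which is the claimed formula at n = i+1.
By induction, the statement is established for all n ≥ 1.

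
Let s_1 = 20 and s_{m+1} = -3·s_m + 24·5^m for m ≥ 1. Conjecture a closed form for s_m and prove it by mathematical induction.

s_m = 5(-3)^(m - 1) + 3·5^m

Computing the first terms: s_1 = 20, s_2 = 60, s_3 = 420. This suggests s_m = 5(-3)^(m - 1) + 3·5^m.
When m = 1: the formula gives 20 = 20 = s_1.
Inductive step: suppose the statement holds for some j ≥ 1, so s_j = 5(-3)^(j - 1) + 3·5^j.
Then s_{j+1} = -3·s_j + 24·5^j = -3·(5(-3)^(j - 1) + 3·5^j) + 24·5^j = 5(-3)^j + 3·5^(j + 1) = 5(-3)^((j+1) - 1) + 3·5^(j+1),
which is the claimed formula at m = j+1.
This completes the induction.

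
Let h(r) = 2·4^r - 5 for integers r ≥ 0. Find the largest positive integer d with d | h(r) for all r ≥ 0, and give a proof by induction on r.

d = 3

Computing the first values: h(0) = -3 and h(1) = 3; gcd(-3, 3) = 3, so d ≤ 3.
We prove 3 | 2·4^r - 5 for all r ≥ 0 by induction on r.
Base step (r = 0): h(0) = -3 = 3·(-1), so 3 | h(0).
Suppose the result is true for r = j, i.e. 3 | h(j). Then
h(j+1) = 2·4^(j+1) - 5 = 4·(2·4^j - 5) + 15 = 4·h(j) + 15. The first term is divisible by 3 by the inductive hypothesis, and 15 is divisible by 3. Hence 3 | h(j+1).
Hence, by induction on r, the claim holds for every r ≥ 0.
Therefore the largest such d is 3.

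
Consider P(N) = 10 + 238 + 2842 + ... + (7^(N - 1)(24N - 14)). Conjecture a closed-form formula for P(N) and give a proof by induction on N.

We claim P(N) = 7^N(4N - 3) + 3 for all N ≥ 1.
Base step (N = 1): P(1) = 10, and the closed form gives 10. They agree.
Inductive step: assume the claim holds for N = i, so P(i) = 7^i(4i - 3) + 3.
Then P(i+1) = P(i) + (7^i(24i + 10)) = (7^i(4i - 3) + 3) + (7^i(24i + 10)).
Simplifying, P(i+1) = 28·7^i·i + 7·7^i + 3 = 7^(i+1)(4(i+1) - 3) + 3,
which is the closed form with N = i+1.
Hence, by induction on N, the claim holds for every N ≥ 1.

P(N) = 7^N(4N - 3) + 3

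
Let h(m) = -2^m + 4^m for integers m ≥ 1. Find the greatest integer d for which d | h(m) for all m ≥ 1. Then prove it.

Computing the first values: h(1) = 2 and h(2) = 12; gcd(2, 12) = 2, so d ≤ 2.
We prove 2 | -2^m + 4^m for all m ≥ 1 by induction on m.
When m = 1: h(1) = 2 = 2·(1), so 2 | h(1).
Inductive step: suppose the statement holds for some p ≥ 1, i.e. 2 | h(p). Then
4^{p+1} − 2^{p+1} = 4·4^p − 2·2^p = 4·(4^p − 2^p) + (2)·2^p. The first term is divisible by 2 by the inductive hypothesis, and the second term (2)·2^p is divisible by 2 since 2 | 2. Hence 2 | h(p+1).
This completes the induction.
Therefore the largest such d is 2.

d = 2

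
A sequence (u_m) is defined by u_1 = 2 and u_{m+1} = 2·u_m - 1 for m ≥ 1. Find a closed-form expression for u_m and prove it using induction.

u_m = 2^(m - 1) + 1

Computing the first terms: u_1 = 2, u_2 = 3, u_3 = 5. This suggests u_m = 2^(m - 1) + 1.
Base step (m = 1): the formula gives 2 = 2 = u_1.
Suppose the result is true for m = p, so u_p = 2^(p - 1) + 1.
Then u_{p+1} = 2·u_p - 1 = 2·(2^(p - 1) + 1) - 1 = 2^p + 1 = 2^((p+1) - 1) + 1,
which is the claimed formula at m = p+1.
By the principle of mathematical induction, the result holds for all m ≥ 1.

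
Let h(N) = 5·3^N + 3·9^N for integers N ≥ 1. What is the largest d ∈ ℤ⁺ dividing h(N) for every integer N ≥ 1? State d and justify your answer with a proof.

d = 6

Computing the first values: h(1) = 42 and h(2) = 288; gcd(42, 288) = 6, so d ≤ 6.
We prove 6 | 5·3^N + 3·9^N for all N ≥ 1 by induction on N.
Base case (N = 1): h(1) = 42 = 6·(7), so 6 | h(1).
Inductive step: suppose the statement holds for some i ≥ 1, i.e. 6 | h(i). Then
h(i+1) − 9·h(i) = (5·3^(i+1) + 3·9^(i+1)) − 9·(5·3^i + 3·9^i) = (5)·3^i·(3 − 9) = (-30)·3^i. Since 6 | h(i) by the inductive hypothesis, 6 | 9·h(i); and 6 | -30 since -30 = 6·-5. Therefore 6 | h(i+1).
By the principle of mathematical induction, the result holds for all N ≥ 1.
Therefore the largest such d is 6.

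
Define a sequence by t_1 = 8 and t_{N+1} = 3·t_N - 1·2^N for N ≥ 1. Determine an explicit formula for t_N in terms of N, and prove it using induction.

Computing the first terms: t_1 = 8, t_2 = 22, t_3 = 62. This suggests t_N = 2^N + 2·3^N.
Base case (N = 1): the formula gives 8 = 8 = t_1.
Inductive step: assume the claim holds for N = p, so t_p = 2^p + 2·3^p.
Then t_{p+1} = 3·t_p - 1·2^p = 3·(2^p + 2·3^p) - 1·2^p = 2^(p + 1) + 2·3^(p + 1),
which is the claimed formula at N = p+1.
By the principle of mathematical induction, the result holds for all N ≥ 1.

t_N = 2^N + 2·3^N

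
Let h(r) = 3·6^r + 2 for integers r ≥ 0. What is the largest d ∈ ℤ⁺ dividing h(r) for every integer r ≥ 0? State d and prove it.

d = 5

Computing the first values: h(0) = 5 and h(1) = 20; gcd(5, 20) = 5, so d ≤ 5.
We prove 5 | 3·6^r + 2 for all r ≥ 0 by induction on r.
When r = 0: h(0) = 5 = 5·(1), so 5 | h(0).
Inductive step: assume the claim holds for r = p, i.e. 5 | h(p). Then
h(p+1) = 3·6^(p+1) + 2 = 6·(3·6^p + 2) - 10 = 6·h(p) - 10. The first term is divisible by 5 by the inductive hypothesis, and -10 is divisible by 5. Hence 5 | h(p+1).
This completes the induction.
Therefore the largest such d is 5.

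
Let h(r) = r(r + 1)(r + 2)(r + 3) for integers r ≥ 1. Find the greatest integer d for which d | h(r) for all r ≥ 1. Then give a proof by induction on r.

Computing the first values: h(1) = 24 and h(2) = 120; gcd(24, 120) = 24, so d ≤ 24.
We prove 24 | r(r + 1)(r + 2)(r + 3) for all r ≥ 1 by induction on r.
For the base case r = 1: h(1) = 24 = 24·(1), so 24 | h(1).
Inductive step: assume the claim holds for r = m, i.e. 24 | h(m). Then
h(m+1) − h(m) = (m+1)·(m+2)·(m+3)·(m+4) − m·(m+1)·(m+2)·(m+3) = (m+1)·(m+2)·(m+3)·[(m+4) − m] = 4·(m+1)·(m+2)·(m+3). The product of 3 consecutive integers is divisible by (3)! = 6, so h(m+1) − h(m) is divisible by 4·6 = 24. By the inductive hypothesis 24 | h(m), hence 24 | h(m+1).
This completes the induction.
Therefore the largest such d is 24.

d = 24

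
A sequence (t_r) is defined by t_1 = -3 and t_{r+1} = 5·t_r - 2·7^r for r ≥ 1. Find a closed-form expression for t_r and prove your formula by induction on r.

Computing the first terms: t_1 = -3, t_2 = -29, t_3 = -243. This suggests t_r = 4·5^(r - 1) - 7^r.
Base case (r = 1): the formula gives -3 = -3 = t_1.
Inductive step: assume the claim holds for r = k, so t_k = 4·5^(k - 1) - 7^k.
Then t_{k+1} = 5·t_k - 2·7^k = 5·(4·5^(k - 1) - 7^k) - 2·7^k = 4·5^k - 7^(k + 1) = 4·5^((k+1) - 1) - 7^(k+1),
which is the claimed formula at r = k+1.
By the principle of mathematical induction, the result holds for all r ≥ 1.

t_r = 4·5^(r - 1) - 7^r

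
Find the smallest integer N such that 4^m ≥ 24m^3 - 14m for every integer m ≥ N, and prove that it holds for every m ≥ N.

N = 7

At m = 6: 4096 < 5100, so the inequality fails and N ≥ 7. We prove 4^m ≥ 24m^3 - 14m for all m ≥ 7.
Base case (m = 7): 4^m = 16384 and 24m^3 - 14m = 8134, so 16384 ≥ 8134.
For the inductive step, assume it holds for an arbitrary i ≥ 7, so 4^i ≥ 24i^3 - 14i.
Then 4^(i + 1) = 4·(4^i) ≥ 4·(24i^3 - 14i).
Also, for i ≥ 7 we have 4·(24i^3 - 14i) ≥ 24(i+1)^3 - 14(i+1), since 4·(24i^3 - 14i) − (24(i+1)^3 - 14(i+1)) = 72i^3 - 72i^2 - 114i - 10, which is nonnegative for all i ≥ 7.
Combining, 4^(i + 1) ≥ 24(i+1)^3 - 14(i+1).
By induction, the statement is established for all m ≥ 7.
Hence the smallest such N is 7.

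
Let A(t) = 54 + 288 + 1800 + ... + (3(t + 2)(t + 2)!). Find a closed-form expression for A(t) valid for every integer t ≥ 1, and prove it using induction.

A(t) = 3(t + 3)! - 18

We claim A(t) = 3(t + 3)! - 18 for all t ≥ 1.
Base step (t = 1): A(1) = 54, and the closed form gives 54. They agree.
Inductive step: suppose the statement holds for some m ≥ 1, so A(m) = 3(m + 3)! - 18.
Then A(m+1) = A(m) + (3(m + 3)(m + 3)!) = (3(m + 3)! - 18) + (3(m + 3)(m + 3)!).
Simplifying, A(m+1) = 3((m+1) + 3)! - 18,
which is the closed form with t = m+1.
By the principle of mathematical induction, the result holds for all t ≥ 1.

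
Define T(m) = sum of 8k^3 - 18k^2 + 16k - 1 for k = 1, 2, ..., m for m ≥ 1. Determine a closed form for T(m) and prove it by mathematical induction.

We claim T(m) = m(2m^3 - 2m^2 + m + 4) for all m ≥ 1.
When m = 1: T(1) = 5, and the closed form gives 5. They agree.
Inductive step: assume the claim holds for m = k, so T(k) = k(2k^3 - 2k^2 + k + 4).
Then T(k+1) = T(k) + (8k^3 + 6k^2 + 4k + 5) = (k(2k^3 - 2k^2 + k + 4)) + (8k^3 + 6k^2 + 4k + 5).
Simplifying, T(k+1) = (k + 1)(2k^3 + 4k^2 + 3k + 5) = (k+1)(2(k+1)^3 - 2(k+1)^2 + (k+1) + 4),
which is the closed form with m = k+1.
Hence, by induction on m, the claim holds for every m ≥ 1.

T(m) = m(2m^3 - 2m^2 + m + 4)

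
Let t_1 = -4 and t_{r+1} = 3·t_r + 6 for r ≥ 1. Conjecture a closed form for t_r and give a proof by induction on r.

t_r = -3^(r - 1) - 3

Computing the first terms: t_1 = -4, t_2 = -6, t_3 = -12. This suggests t_r = -3^(r - 1) - 3.
Base case (r = 1): the formula gives -4 = -4 = t_1.
Inductive step: suppose the statement holds for some j ≥ 1, so t_j = -3^(j - 1) - 3.
Then t_{j+1} = 3·t_j + 6 = 3·(-3^(j - 1) - 3) + 6 = -3^j - 3 = -3^((j+1) - 1) - 3,
which is the claimed formula at r = j+1.
Hence, by induction on r, the claim holds for every r ≥ 1.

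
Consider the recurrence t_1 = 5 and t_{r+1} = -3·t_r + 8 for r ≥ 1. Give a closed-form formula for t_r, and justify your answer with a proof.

Computing the first terms: t_1 = 5, t_2 = -7, t_3 = 29. This suggests t_r = -(-3)^r + 2.
Base step (r = 1): the formula gives 5 = 5 = t_1.
Suppose the result is true for r = m, so t_m = -(-3)^m + 2.
Then t_{m+1} = -3·t_m + 8 = -3·(-(-3)^m + 2) + 8 = -(-3)^(m + 1) + 2,
which is the claimed formula at r = m+1.
This completes the induction.

t_r = -(-3)^r + 2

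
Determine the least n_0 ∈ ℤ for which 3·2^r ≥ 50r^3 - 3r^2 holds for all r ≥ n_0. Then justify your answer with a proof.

n_0 = 17

At r = 16: 196608 < 204032, so the inequality fails and n_0 ≥ 17. We prove 3·2^r ≥ 50r^3 - 3r^2 for all r ≥ 17.
When r = 17: 3·2^r = 393216 and 50r^3 - 3r^2 = 244783, so 393216 ≥ 244783.
Inductive step: assume the claim holds for r = m, so 3·2^m ≥ 50m^3 - 3m^2.
Then 3·2^(m + 1) = 2·(3·2^m) ≥ 2·(50m^3 - 3m^2).
Also, for m ≥ 17 we have 2·(50m^3 - 3m^2) ≥ 50(m+1)^3 - 3(m+1)^2, since 2·(50m^3 - 3m^2) − (50(m+1)^3 - 3(m+1)^2) = 50m^3 - 153m^2 - 144m - 47, which is nonnegative for all m ≥ 17.
Combining, 3·2^(m + 1) ≥ 50(m+1)^3 - 3(m+1)^2.
By the principle of mathematical induction, the result holds for all r ≥ 17.
Hence the smallest such n_0 is 17.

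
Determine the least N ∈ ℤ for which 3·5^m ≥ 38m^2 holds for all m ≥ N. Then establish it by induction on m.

At m = 2: 75 < 152, so the inequality fails and N ≥ 3. We prove 3·5^m ≥ 38m^2 for all m ≥ 3.
When m = 3: 3·5^m = 375 and 38m^2 = 342, so 375 ≥ 342.
For the inductive step, assume it holds for an arbitrary j ≥ 3, so 3·5^j ≥ 38j^2.
Then 3·5^(j + 1) = 5·(3·5^j) ≥ 5·(38j^2).
Also, for j ≥ 3 we have 5·(38j^2) ≥ 38(j+1)^2, since 5 ≥ (1 + 1/j)^2 for all j ≥ 3.
Combining, 3·5^(j + 1) ≥ 38(j+1)^2.
By induction, the statement is established for all m ≥ 3.
Hence the smallest such N is 3.

N = 3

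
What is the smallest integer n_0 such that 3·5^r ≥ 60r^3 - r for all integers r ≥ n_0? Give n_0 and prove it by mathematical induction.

n_0 = 5

At r = 4: 1875 < 3836, so the inequality fails and n_0 ≥ 5. We prove 3·5^r ≥ 60r^3 - r for all r ≥ 5.
Base case (r = 5): 3·5^r = 9375 and 60r^3 - r = 7495, so 9375 ≥ 7495.
Inductive step: assume the claim holds for r = m, so 3·5^m ≥ 60m^3 - m.
Then 3·5^(m + 1) = 5·(3·5^m) ≥ 5·(60m^3 - m).
Also, for m ≥ 5 we have 5·(60m^3 - m) ≥ 60(m+1)^3 - (m+1), since 5·(60m^3 - m) − (60(m+1)^3 - (m+1)) = 240m^3 - 180m^2 - 184m - 59, which is nonnegative for all m ≥ 5.
Combining, 3·5^(m + 1) ≥ 60(m+1)^3 - (m+1).
Hence, by induction on r, the claim holds for every r ≥ 5.
Hence the smallest such n_0 is 5.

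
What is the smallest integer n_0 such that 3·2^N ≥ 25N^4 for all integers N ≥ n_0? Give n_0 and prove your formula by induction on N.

n_0 = 21

At N = 20: 3145728 < 4000000, so the inequality fails and n_0 ≥ 21. We prove 3·2^N ≥ 25N^4 for all N ≥ 21.
Base case (N = 21): 3·2^N = 6291456 and 25N^4 = 4862025, so 6291456 ≥ 4862025.
Inductive step: suppose the statement holds for some p ≥ 21, so 3·2^p ≥ 25p^4.
Then 3·2^(p + 1) = 2·(3·2^p) ≥ 2·(25p^4).
Also, for p ≥ 21 we have 2·(25p^4) ≥ 25(p+1)^4, since 2 ≥ (1 + 1/p)^4 for all p ≥ 21.
Combining, 3·2^(p + 1) ≥ 25(p+1)^4.
This completes the induction.
Hence the smallest such n_0 is 21.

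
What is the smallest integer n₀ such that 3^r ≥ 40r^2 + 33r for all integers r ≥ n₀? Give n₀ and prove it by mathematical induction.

n₀ = 8

At r = 7: 2187 < 2191, so the inequality fails and n₀ ≥ 8. We prove 3^r ≥ 40r^2 + 33r for all r ≥ 8.
Base step (r = 8): 3^r = 6561 and 40r^2 + 33r = 2824, so 6561 ≥ 2824.
Inductive step: suppose the statement holds for some i ≥ 8, so 3^i ≥ 40i^2 + 33i.
Then 3^(i + 1) = 3·(3^i) ≥ 3·(40i^2 + 33i).
Also, for i ≥ 8 we have 3·(40i^2 + 33i) ≥ 40(i+1)^2 + 33(i+1), since 3·(40i^2 + 33i) − (40(i+1)^2 + 33(i+1)) = 80i^2 - 14i - 73, which is nonnegative for all i ≥ 8.
Combining, 3^(i + 1) ≥ 40(i+1)^2 + 33(i+1).
Hence, by induction on r, the claim holds for every r ≥ 8.
Hence the smallest such n₀ is 8.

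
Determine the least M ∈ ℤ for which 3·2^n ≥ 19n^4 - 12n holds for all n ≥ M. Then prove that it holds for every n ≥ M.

M = 20

At n = 19: 1572864 < 2475871, so the inequality fails and M ≥ 20. We prove 3·2^n ≥ 19n^4 - 12n for all n ≥ 20.
Base step (n = 20): 3·2^n = 3145728 and 19n^4 - 12n = 3039760, so 3145728 ≥ 3039760.
Inductive step: assume the claim holds for n = r, so 3·2^r ≥ 19r^4 - 12r.
Then 3·2^(r + 1) = 2·(3·2^r) ≥ 2·(19r^4 - 12r).
Also, for r ≥ 20 we have 2·(19r^4 - 12r) ≥ 19(r+1)^4 - 12(r+1), since 2·(19r^4 - 12r) − (19(r+1)^4 - 12(r+1)) = 19r^4 - 76r^3 - 114r^2 - 88r - 7, which is nonnegative for all r ≥ 20.
Combining, 3·2^(r + 1) ≥ 19(r+1)^4 - 12(r+1).
This completes the induction.
Hence the smallest such M is 20.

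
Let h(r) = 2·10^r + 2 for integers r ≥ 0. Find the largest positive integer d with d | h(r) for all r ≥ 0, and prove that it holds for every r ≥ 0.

Computing the first values: h(0) = 4 and h(1) = 22; gcd(4, 22) = 2, so d ≤ 2.
We prove 2 | 2·10^r + 2 for all r ≥ 0 by induction on r.
Base case (r = 0): h(0) = 4 = 2·(2), so 2 | h(0).
Suppose the result is true for r = j, i.e. 2 | h(j). Then
h(j+1) = 2·10^(j+1) + 2 = 10·(2·10^j + 2) - 18 = 10·h(j) - 18. The first term is divisible by 2 by the inductive hypothesis, and -18 is divisible by 2. Hence 2 | h(j+1).
By induction, the statement is established for all r ≥ 0.
Therefore the largest such d is 2.

d = 2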